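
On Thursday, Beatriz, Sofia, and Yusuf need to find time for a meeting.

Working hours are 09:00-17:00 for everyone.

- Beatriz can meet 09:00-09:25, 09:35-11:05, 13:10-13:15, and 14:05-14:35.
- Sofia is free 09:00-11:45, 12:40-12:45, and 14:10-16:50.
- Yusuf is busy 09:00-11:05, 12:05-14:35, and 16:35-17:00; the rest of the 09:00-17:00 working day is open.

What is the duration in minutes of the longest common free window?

Yusuf free within 09:00–17:00: 11:05–12:05, 14:35–16:35.
Beatriz ∩ Sofia: 09:00–09:25, 09:35–11:05, 14:10–14:35.
Beatriz ∩ Sofia ∩ Yusuf: (none).
No common window.

0 minutes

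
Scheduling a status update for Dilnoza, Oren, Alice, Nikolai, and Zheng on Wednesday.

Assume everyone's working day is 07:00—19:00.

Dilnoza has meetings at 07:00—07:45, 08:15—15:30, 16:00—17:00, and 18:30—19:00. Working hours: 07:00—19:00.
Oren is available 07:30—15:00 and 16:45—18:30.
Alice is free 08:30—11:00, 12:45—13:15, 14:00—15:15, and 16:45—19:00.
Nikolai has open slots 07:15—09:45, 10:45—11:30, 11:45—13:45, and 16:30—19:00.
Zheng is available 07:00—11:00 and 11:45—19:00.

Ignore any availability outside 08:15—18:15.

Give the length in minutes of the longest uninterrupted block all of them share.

75 minutes

Dilnoza free within 07:00–19:00: 07:45–08:15, 15:30–16:00, 17:00–18:30.
Dilnoza ∩ Oren: 07:45–08:15, 17:00–18:30.
Dilnoza ∩ Oren ∩ Alice: 17:00–18:30.
Dilnoza ∩ Oren ∩ Alice ∩ Nikolai: 17:00–18:30.
Dilnoza ∩ Oren ∩ Alice ∩ Nikolai ∩ Zheng: 17:00–18:30.
Restricted to 08:15–18:15: 17:00–18:15.
Single common window of 75 minutes.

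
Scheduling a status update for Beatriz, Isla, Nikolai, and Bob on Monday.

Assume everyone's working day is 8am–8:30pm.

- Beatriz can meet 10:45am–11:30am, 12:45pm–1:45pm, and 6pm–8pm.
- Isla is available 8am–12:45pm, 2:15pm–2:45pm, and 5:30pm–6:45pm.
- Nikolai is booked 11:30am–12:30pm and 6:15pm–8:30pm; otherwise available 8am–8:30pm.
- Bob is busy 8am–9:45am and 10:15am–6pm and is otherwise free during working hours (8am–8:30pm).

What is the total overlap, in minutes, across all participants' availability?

15 minutes

Nikolai free within 08:00–20:30: 08:00–11:30, 12:30–18:15.
Bob free within 08:00–20:30: 09:45–10:15, 18:00–20:30.
Beatriz ∩ Isla: 10:45–11:30, 18:00–18:45.
Beatriz ∩ Isla ∩ Nikolai: 10:45–11:30, 18:00–18:15.
Beatriz ∩ Isla ∩ Nikolai ∩ Bob: 18:00–18:15.
Total common minutes: 15.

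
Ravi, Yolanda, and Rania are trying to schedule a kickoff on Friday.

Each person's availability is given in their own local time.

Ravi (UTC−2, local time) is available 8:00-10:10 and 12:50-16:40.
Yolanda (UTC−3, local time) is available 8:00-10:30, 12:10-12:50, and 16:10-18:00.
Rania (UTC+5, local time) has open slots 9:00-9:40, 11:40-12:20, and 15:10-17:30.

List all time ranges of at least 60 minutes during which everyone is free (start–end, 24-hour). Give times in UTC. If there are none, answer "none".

11:00–12:10

Ravi → UTC: 10:00–12:10, 14:50–18:40.
Yolanda → UTC: 11:00–13:30, 15:10–15:50, 19:10–21:00.
Rania → UTC: 04:00–04:40, 06:40–07:20, 10:10–12:30.
Ravi ∩ Yolanda: 11:00–12:10, 15:10–15:50.
Ravi ∩ Yolanda ∩ Rania: 11:00–12:10.
Windows ≥ 60 min: 11:00–12:10.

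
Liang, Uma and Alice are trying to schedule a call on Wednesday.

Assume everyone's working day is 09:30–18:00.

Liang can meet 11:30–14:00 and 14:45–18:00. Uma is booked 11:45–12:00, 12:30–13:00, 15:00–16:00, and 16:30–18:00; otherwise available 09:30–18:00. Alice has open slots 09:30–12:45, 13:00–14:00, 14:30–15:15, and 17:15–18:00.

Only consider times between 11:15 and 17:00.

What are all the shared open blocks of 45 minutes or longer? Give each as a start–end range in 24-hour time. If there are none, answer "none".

13:00–14:00

Uma free within 09:30–18:00: 09:30–11:45, 12:00–12:30, 13:00–15:00, 16:00–16:30.
Liang ∩ Uma: 11:30–11:45, 12:00–12:30, 13:00–14:00, 14:45–15:00, 16:00–16:30.
Liang ∩ Uma ∩ Alice: 11:30–11:45, 12:00–12:30, 13:00–14:00, 14:45–15:00.
Restricted to 11:15–17:00: 11:30–11:45, 12:00–12:30, 13:00–14:00, 14:45–15:00.
Windows ≥ 45 min: 13:00–14:00.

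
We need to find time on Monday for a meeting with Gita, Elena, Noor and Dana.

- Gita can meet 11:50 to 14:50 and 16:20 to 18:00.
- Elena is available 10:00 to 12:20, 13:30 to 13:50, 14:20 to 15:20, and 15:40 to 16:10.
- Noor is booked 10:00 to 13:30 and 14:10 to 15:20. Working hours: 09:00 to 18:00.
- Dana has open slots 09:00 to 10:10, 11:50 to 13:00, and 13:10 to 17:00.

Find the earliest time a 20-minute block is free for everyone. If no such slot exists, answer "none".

13:30

Noor free within 09:00–18:00: 09:00–10:00, 13:30–14:10, 15:20–18:00.
Gita ∩ Elena: 11:50–12:20, 13:30–13:50, 14:20–14:50.
Gita ∩ Elena ∩ Noor: 13:30–13:50.
Gita ∩ Elena ∩ Noor ∩ Dana: 13:30–13:50.
Windows ≥ 20 min: 13:30–13:50.
Earliest such window starts at 13:30.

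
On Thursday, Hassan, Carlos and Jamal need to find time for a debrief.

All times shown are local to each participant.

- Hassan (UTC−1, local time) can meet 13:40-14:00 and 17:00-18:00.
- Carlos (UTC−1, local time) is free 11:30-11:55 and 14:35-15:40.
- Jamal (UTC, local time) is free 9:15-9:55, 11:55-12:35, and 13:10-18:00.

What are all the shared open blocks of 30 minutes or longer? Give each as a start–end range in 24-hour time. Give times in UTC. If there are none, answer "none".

Hassan → UTC: 14:40–15:00, 18:00–19:00.
Carlos → UTC: 12:30–12:55, 15:35–16:40.
Jamal → UTC: 09:15–09:55, 11:55–12:35, 13:10–18:00.
Hassan ∩ Carlos: (none).
Hassan ∩ Carlos ∩ Jamal: (none).
Windows ≥ 30 min: (none).

none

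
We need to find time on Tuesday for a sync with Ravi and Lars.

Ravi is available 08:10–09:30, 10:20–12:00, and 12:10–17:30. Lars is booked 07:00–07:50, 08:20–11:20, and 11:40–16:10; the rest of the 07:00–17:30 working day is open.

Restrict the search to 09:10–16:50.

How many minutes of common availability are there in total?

Lars free within 07:00–17:30: 07:50–08:20, 11:20–11:40, 16:10–17:30.
Ravi ∩ Lars: 08:10–08:20, 11:20–11:40, 16:10–17:30.
Restricted to 09:10–16:50: 11:20–11:40, 16:10–16:50.
Total common minutes: 20 + 40 = 60.

60 minutes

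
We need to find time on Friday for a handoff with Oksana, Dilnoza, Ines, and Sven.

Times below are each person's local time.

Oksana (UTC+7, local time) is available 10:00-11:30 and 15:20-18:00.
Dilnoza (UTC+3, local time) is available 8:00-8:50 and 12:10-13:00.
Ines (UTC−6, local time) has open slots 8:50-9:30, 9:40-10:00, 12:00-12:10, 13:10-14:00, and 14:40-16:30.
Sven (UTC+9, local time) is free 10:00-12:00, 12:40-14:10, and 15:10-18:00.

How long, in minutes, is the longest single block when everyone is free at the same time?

Oksana → UTC: 03:00–04:30, 08:20–11:00.
Dilnoza → UTC: 05:00–05:50, 09:10–10:00.
Ines → UTC: 14:50–15:30, 15:40–16:00, 18:00–18:10, 19:10–20:00, 20:40–22:30.
Sven → UTC: 01:00–03:00, 03:40–05:10, 06:10–09:00.
Oksana ∩ Dilnoza: 09:10–10:00.
Oksana ∩ Dilnoza ∩ Ines: (none).
Oksana ∩ Dilnoza ∩ Ines ∩ Sven: (none).
No common window.

0 minutes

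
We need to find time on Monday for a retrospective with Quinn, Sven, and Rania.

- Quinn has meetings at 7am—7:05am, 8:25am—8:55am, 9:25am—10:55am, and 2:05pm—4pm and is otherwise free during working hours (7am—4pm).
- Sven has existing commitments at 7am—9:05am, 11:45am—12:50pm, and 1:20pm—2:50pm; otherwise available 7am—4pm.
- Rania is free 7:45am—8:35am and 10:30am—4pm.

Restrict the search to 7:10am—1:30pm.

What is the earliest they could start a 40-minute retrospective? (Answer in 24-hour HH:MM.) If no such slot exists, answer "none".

Quinn free within 07:00–16:00: 07:05–08:25, 08:55–09:25, 10:55–14:05.
Sven free within 07:00–16:00: 09:05–11:45, 12:50–13:20, 14:50–16:00.
Quinn ∩ Sven: 09:05–09:25, 10:55–11:45, 12:50–13:20.
Quinn ∩ Sven ∩ Rania: 10:55–11:45, 12:50–13:20.
Restricted to 07:10–13:30: 10:55–11:45, 12:50–13:20.
Windows ≥ 40 min: 10:55–11:45.
Earliest such window starts at 10:55.

10:55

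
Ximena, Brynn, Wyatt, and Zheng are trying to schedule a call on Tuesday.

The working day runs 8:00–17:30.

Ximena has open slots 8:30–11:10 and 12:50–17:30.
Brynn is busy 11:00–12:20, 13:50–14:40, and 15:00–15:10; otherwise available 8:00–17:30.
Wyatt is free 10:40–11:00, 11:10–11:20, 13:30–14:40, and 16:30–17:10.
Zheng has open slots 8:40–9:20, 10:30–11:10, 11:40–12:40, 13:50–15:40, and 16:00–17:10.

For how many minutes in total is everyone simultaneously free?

Brynn free within 08:00–17:30: 08:00–11:00, 12:20–13:50, 14:40–15:00, 15:10–17:30.
Ximena ∩ Brynn: 08:30–11:00, 12:50–13:50, 14:40–15:00, 15:10–17:30.
Ximena ∩ Brynn ∩ Wyatt: 10:40–11:00, 13:30–13:50, 16:30–17:10.
Ximena ∩ Brynn ∩ Wyatt ∩ Zheng: 10:40–11:00, 16:30–17:10.
Total common minutes: 20 + 40 = 60.

60 minutes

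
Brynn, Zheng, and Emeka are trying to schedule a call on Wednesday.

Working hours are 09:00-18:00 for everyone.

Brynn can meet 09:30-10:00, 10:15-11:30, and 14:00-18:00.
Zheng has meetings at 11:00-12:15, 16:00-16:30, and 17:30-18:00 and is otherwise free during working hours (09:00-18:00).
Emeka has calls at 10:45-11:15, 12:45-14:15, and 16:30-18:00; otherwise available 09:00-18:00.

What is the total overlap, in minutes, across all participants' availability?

165 minutes

Zheng free within 09:00–18:00: 09:00–11:00, 12:15–16:00, 16:30–17:30.
Emeka free within 09:00–18:00: 09:00–10:45, 11:15–12:45, 14:15–16:30.
Brynn ∩ Zheng: 09:30–10:00, 10:15–11:00, 14:00–16:00, 16:30–17:30.
Brynn ∩ Zheng ∩ Emeka: 09:30–10:00, 10:15–10:45, 14:15–16:00.
Total common minutes: 30 + 30 + 105 = 165.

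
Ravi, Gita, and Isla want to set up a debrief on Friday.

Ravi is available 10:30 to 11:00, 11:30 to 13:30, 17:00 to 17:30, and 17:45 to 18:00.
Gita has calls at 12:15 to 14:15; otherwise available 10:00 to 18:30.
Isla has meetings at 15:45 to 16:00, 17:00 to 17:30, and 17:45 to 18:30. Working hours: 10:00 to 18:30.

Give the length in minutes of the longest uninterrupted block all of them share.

Gita free within 10:00–18:30: 10:00–12:15, 14:15–18:30.
Isla free within 10:00–18:30: 10:00–15:45, 16:00–17:00, 17:30–17:45.
Ravi ∩ Gita: 10:30–11:00, 11:30–12:15, 17:00–17:30, 17:45–18:00.
Ravi ∩ Gita ∩ Isla: 10:30–11:00, 11:30–12:15.
Common window lengths: 30, 45 min; longest is 45.

45 minutes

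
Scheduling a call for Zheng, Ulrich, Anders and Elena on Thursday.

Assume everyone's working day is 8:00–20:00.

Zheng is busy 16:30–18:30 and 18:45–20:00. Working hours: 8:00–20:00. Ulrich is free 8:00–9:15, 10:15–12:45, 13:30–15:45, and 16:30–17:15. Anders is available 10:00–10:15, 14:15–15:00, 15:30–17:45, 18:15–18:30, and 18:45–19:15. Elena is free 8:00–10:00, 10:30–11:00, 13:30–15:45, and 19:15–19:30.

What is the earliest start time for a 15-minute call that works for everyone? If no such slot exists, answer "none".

14:15

Zheng free within 08:00–20:00: 08:00–16:30, 18:30–18:45.
Zheng ∩ Ulrich: 08:00–09:15, 10:15–12:45, 13:30–15:45.
Zheng ∩ Ulrich ∩ Anders: 14:15–15:00, 15:30–15:45.
Zheng ∩ Ulrich ∩ Anders ∩ Elena: 14:15–15:00, 15:30–15:45.
Windows ≥ 15 min: 14:15–15:00, 15:30–15:45.
Earliest such window starts at 14:15.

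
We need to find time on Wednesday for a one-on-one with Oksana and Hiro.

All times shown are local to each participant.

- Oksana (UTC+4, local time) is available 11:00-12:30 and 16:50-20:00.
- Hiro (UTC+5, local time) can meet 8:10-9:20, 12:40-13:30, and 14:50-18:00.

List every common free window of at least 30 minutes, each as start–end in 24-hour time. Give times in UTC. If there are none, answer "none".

Oksana → UTC: 07:00–08:30, 12:50–16:00.
Hiro → UTC: 03:10–04:20, 07:40–08:30, 09:50–13:00.
Oksana ∩ Hiro: 07:40–08:30, 12:50–13:00.
Windows ≥ 30 min: 07:40–08:30.

07:40–08:30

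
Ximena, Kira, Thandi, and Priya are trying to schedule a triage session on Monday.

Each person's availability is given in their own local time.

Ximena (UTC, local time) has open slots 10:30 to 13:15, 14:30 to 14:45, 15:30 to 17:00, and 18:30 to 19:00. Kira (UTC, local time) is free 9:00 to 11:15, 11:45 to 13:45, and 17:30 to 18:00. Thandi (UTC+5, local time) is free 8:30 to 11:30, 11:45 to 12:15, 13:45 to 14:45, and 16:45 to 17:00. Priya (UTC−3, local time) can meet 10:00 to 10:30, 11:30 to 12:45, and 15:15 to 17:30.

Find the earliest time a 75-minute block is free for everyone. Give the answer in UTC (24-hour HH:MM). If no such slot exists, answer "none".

none

Ximena → UTC: 10:30–13:15, 14:30–14:45, 15:30–17:00, 18:30–19:00.
Kira → UTC: 09:00–11:15, 11:45–13:45, 17:30–18:00.
Thandi → UTC: 03:30–06:30, 06:45–07:15, 08:45–09:45, 11:45–12:00.
Priya → UTC: 13:00–13:30, 14:30–15:45, 18:15–20:30.
Ximena ∩ Kira: 10:30–11:15, 11:45–13:15.
Ximena ∩ Kira ∩ Thandi: 11:45–12:00.
Ximena ∩ Kira ∩ Thandi ∩ Priya: (none).
Windows ≥ 75 min: (none).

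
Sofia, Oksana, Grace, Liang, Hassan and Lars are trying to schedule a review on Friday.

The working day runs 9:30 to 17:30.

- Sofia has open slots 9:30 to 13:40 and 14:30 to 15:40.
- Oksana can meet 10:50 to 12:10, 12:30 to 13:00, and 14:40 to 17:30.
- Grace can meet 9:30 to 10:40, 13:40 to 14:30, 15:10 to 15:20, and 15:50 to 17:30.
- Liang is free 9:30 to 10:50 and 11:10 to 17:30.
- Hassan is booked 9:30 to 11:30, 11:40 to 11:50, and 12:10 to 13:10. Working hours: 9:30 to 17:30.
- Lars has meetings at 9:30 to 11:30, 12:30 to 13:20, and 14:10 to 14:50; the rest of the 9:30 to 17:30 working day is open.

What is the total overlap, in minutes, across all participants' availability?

Hassan free within 09:30–17:30: 11:30–11:40, 11:50–12:10, 13:10–17:30.
Lars free within 09:30–17:30: 11:30–12:30, 13:20–14:10, 14:50–17:30.
Sofia ∩ Oksana: 10:50–12:10, 12:30–13:00, 14:40–15:40.
Sofia ∩ Oksana ∩ Grace: 15:10–15:20.
Sofia ∩ Oksana ∩ Grace ∩ Liang: 15:10–15:20.
Sofia ∩ Oksana ∩ Grace ∩ Liang ∩ Hassan: 15:10–15:20.
Sofia ∩ Oksana ∩ Grace ∩ Liang ∩ Hassan ∩ Lars: 15:10–15:20.
Total common minutes: 10.

10 minutes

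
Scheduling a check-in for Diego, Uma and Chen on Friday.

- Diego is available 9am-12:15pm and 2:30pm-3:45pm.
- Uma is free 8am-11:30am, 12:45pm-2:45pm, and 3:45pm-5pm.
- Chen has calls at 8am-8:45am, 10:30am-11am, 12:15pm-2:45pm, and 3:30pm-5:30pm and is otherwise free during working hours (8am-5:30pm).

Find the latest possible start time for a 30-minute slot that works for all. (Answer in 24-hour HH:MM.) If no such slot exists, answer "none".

11:00

Chen free within 08:00–17:30: 08:45–10:30, 11:00–12:15, 14:45–15:30.
Diego ∩ Uma: 09:00–11:30, 14:30–14:45.
Diego ∩ Uma ∩ Chen: 09:00–10:30, 11:00–11:30.
Windows ≥ 30 min: 09:00–10:30, 11:00–11:30.
Latest start in the last window 11:00–11:30 is 11:30 − 30 min = 11:00.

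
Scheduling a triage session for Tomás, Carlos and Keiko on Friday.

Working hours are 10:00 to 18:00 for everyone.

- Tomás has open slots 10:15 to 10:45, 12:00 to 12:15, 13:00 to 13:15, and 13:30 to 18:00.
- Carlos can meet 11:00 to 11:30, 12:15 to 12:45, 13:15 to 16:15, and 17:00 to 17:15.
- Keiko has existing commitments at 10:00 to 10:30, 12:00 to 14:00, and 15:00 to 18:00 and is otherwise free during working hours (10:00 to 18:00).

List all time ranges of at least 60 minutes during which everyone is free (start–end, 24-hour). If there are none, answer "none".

14:00–15:00

Keiko free within 10:00–18:00: 10:30–12:00, 14:00–15:00.
Tomás ∩ Carlos: 13:30–16:15, 17:00–17:15.
Tomás ∩ Carlos ∩ Keiko: 14:00–15:00.
Windows ≥ 60 min: 14:00–15:00.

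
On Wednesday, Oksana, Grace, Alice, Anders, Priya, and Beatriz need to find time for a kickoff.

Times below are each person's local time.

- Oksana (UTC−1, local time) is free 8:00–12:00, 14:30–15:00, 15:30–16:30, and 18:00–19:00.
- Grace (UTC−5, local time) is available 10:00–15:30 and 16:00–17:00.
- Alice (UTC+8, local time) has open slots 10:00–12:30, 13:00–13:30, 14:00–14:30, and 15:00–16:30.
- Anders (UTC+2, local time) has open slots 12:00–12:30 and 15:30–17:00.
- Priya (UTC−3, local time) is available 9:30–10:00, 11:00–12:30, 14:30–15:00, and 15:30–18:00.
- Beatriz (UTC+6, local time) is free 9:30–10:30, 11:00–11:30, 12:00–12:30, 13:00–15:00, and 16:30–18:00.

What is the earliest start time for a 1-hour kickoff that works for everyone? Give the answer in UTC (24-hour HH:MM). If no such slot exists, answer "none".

Oksana → UTC: 09:00–13:00, 15:30–16:00, 16:30–17:30, 19:00–20:00.
Grace → UTC: 15:00–20:30, 21:00–22:00.
Alice → UTC: 02:00–04:30, 05:00–05:30, 06:00–06:30, 07:00–08:30.
Anders → UTC: 10:00–10:30, 13:30–15:00.
Priya → UTC: 12:30–13:00, 14:00–15:30, 17:30–18:00, 18:30–21:00.
Beatriz → UTC: 03:30–04:30, 05:00–05:30, 06:00–06:30, 07:00–09:00, 10:30–12:00.
Oksana ∩ Grace: 15:30–16:00, 16:30–17:30, 19:00–20:00.
Oksana ∩ Grace ∩ Alice: (none).
Oksana ∩ Grace ∩ Alice ∩ Anders: (none).
Oksana ∩ Grace ∩ Alice ∩ Anders ∩ Priya: (none).
Oksana ∩ Grace ∩ Alice ∩ Anders ∩ Priya ∩ Beatriz: (none).
Windows ≥ 60 min: (none).

none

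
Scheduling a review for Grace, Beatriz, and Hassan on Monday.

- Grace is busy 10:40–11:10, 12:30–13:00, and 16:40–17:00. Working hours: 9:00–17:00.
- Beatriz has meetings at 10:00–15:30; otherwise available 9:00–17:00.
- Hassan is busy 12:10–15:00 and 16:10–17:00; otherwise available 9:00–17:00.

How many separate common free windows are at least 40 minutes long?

Grace free within 09:00–17:00: 09:00–10:40, 11:10–12:30, 13:00–16:40.
Beatriz free within 09:00–17:00: 09:00–10:00, 15:30–17:00.
Hassan free within 09:00–17:00: 09:00–12:10, 15:00–16:10.
Grace ∩ Beatriz: 09:00–10:00, 15:30–16:40.
Grace ∩ Beatriz ∩ Hassan: 09:00–10:00, 15:30–16:10.
Windows ≥ 40 min: 09:00–10:00, 15:30–16:10.
That's 2 windows.

2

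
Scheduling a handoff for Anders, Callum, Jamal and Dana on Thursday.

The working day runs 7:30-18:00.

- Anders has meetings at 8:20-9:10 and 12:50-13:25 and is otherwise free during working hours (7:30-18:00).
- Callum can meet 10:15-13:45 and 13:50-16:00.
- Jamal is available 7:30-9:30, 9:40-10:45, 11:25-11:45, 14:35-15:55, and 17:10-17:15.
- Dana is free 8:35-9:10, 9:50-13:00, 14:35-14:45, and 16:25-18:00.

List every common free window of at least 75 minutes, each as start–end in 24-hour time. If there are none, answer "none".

Anders free within 07:30–18:00: 07:30–08:20, 09:10–12:50, 13:25–18:00.
Anders ∩ Callum: 10:15–12:50, 13:25–13:45, 13:50–16:00.
Anders ∩ Callum ∩ Jamal: 10:15–10:45, 11:25–11:45, 14:35–15:55.
Anders ∩ Callum ∩ Jamal ∩ Dana: 10:15–10:45, 11:25–11:45, 14:35–14:45.
Windows ≥ 75 min: (none).

none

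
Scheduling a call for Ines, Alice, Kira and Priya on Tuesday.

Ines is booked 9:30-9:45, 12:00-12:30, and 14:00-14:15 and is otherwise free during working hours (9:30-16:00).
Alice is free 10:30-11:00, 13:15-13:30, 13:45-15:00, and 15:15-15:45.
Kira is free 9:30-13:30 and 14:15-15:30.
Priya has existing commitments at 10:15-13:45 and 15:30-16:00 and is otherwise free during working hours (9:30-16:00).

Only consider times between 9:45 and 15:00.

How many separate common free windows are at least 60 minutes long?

Ines free within 09:30–16:00: 09:45–12:00, 12:30–14:00, 14:15–16:00.
Priya free within 09:30–16:00: 09:30–10:15, 13:45–15:30.
Ines ∩ Alice: 10:30–11:00, 13:15–13:30, 13:45–14:00, 14:15–15:00, 15:15–15:45.
Ines ∩ Alice ∩ Kira: 10:30–11:00, 13:15–13:30, 14:15–15:00, 15:15–15:30.
Ines ∩ Alice ∩ Kira ∩ Priya: 14:15–15:00, 15:15–15:30.
Restricted to 09:45–15:00: 14:15–15:00.
Windows ≥ 60 min: (none).
That's 0 windows.

0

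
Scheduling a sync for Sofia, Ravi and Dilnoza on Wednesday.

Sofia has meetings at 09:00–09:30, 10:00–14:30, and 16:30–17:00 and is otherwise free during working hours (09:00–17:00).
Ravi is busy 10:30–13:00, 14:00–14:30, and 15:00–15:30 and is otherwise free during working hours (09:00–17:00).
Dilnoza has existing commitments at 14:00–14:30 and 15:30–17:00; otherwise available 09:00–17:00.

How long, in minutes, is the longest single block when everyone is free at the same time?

Sofia free within 09:00–17:00: 09:30–10:00, 14:30–16:30.
Ravi free within 09:00–17:00: 09:00–10:30, 13:00–14:00, 14:30–15:00, 15:30–17:00.
Dilnoza free within 09:00–17:00: 09:00–14:00, 14:30–15:30.
Sofia ∩ Ravi: 09:30–10:00, 14:30–15:00, 15:30–16:30.
Sofia ∩ Ravi ∩ Dilnoza: 09:30–10:00, 14:30–15:00.
Common window lengths: 30, 30 min; longest is 30.

30 minutes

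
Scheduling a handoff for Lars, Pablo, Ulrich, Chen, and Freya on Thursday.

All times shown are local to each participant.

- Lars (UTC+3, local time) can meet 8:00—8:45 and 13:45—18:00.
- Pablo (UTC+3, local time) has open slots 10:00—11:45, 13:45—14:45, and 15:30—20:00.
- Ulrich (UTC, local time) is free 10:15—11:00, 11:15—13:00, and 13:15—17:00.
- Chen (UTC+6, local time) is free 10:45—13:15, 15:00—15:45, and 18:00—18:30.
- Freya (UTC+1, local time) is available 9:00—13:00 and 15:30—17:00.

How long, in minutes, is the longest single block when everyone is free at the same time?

Lars → UTC: 05:00–05:45, 10:45–15:00.
Pablo → UTC: 07:00–08:45, 10:45–11:45, 12:30–17:00.
Ulrich → UTC: 10:15–11:00, 11:15–13:00, 13:15–17:00.
Chen → UTC: 04:45–07:15, 09:00–09:45, 12:00–12:30.
Freya → UTC: 08:00–12:00, 14:30–16:00.
Lars ∩ Pablo: 10:45–11:45, 12:30–15:00.
Lars ∩ Pablo ∩ Ulrich: 10:45–11:00, 11:15–11:45, 12:30–13:00, 13:15–15:00.
Lars ∩ Pablo ∩ Ulrich ∩ Chen: (none).
Lars ∩ Pablo ∩ Ulrich ∩ Chen ∩ Freya: (none).
No common window.

0 minutes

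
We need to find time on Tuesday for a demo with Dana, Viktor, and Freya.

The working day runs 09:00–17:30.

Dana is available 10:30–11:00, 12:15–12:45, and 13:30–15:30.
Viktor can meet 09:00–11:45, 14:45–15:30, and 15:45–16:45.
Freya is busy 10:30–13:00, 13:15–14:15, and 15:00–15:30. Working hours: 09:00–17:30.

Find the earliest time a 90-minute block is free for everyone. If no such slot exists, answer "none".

none

Freya free within 09:00–17:30: 09:00–10:30, 13:00–13:15, 14:15–15:00, 15:30–17:30.
Dana ∩ Viktor: 10:30–11:00, 14:45–15:30.
Dana ∩ Viktor ∩ Freya: 14:45–15:00.
Windows ≥ 90 min: (none).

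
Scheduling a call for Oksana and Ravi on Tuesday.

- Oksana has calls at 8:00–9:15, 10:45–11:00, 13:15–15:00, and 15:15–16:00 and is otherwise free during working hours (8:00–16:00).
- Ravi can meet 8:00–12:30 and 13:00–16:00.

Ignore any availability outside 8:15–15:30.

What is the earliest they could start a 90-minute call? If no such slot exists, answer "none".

Oksana free within 08:00–16:00: 09:15–10:45, 11:00–13:15, 15:00–15:15.
Oksana ∩ Ravi: 09:15–10:45, 11:00–12:30, 13:00–13:15, 15:00–15:15.
Restricted to 08:15–15:30: 09:15–10:45, 11:00–12:30, 13:00–13:15, 15:00–15:15.
Windows ≥ 90 min: 09:15–10:45, 11:00–12:30.
Earliest such window starts at 09:15.

09:15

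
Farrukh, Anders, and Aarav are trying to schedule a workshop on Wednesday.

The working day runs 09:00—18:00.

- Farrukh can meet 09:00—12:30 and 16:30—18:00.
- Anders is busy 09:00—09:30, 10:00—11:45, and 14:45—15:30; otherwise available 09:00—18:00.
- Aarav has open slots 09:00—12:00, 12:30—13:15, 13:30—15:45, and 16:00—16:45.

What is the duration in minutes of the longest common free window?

Anders free within 09:00–18:00: 09:30–10:00, 11:45–14:45, 15:30–18:00.
Farrukh ∩ Anders: 09:30–10:00, 11:45–12:30, 16:30–18:00.
Farrukh ∩ Anders ∩ Aarav: 09:30–10:00, 11:45–12:00, 16:30–16:45.
Common window lengths: 30, 15, 15 min; longest is 30.

30 minutes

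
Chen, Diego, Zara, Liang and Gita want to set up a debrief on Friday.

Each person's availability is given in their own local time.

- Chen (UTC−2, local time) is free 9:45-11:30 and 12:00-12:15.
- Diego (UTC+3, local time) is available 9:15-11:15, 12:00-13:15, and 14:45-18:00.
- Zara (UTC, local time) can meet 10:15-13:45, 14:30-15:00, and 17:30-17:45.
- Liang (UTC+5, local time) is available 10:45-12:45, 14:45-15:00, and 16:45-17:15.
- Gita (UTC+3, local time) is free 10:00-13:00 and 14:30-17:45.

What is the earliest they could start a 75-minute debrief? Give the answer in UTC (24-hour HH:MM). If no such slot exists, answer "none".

Chen → UTC: 11:45–13:30, 14:00–14:15.
Diego → UTC: 06:15–08:15, 09:00–10:15, 11:45–15:00.
Zara → UTC: 10:15–13:45, 14:30–15:00, 17:30–17:45.
Liang → UTC: 05:45–07:45, 09:45–10:00, 11:45–12:15.
Gita → UTC: 07:00–10:00, 11:30–14:45.
Chen ∩ Diego: 11:45–13:30, 14:00–14:15.
Chen ∩ Diego ∩ Zara: 11:45–13:30.
Chen ∩ Diego ∩ Zara ∩ Liang: 11:45–12:15.
Chen ∩ Diego ∩ Zara ∩ Liang ∩ Gita: 11:45–12:15.
Windows ≥ 75 min: (none).

none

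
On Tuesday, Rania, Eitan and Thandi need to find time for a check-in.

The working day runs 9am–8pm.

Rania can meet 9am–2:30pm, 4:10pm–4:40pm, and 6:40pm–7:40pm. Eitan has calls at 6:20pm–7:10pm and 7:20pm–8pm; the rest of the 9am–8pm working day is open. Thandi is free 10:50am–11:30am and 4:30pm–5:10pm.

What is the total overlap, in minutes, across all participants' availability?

50 minutes

Eitan free within 09:00–20:00: 09:00–18:20, 19:10–19:20.
Rania ∩ Eitan: 09:00–14:30, 16:10–16:40, 19:10–19:20.
Rania ∩ Eitan ∩ Thandi: 10:50–11:30, 16:30–16:40.
Total common minutes: 40 + 10 = 50.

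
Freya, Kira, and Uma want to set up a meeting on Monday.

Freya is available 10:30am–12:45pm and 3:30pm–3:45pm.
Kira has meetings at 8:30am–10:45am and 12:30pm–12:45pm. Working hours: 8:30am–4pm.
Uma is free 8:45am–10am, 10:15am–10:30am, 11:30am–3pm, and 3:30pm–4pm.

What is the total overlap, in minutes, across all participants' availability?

75 minutes

Kira free within 08:30–16:00: 10:45–12:30, 12:45–16:00.
Freya ∩ Kira: 10:45–12:30, 15:30–15:45.
Freya ∩ Kira ∩ Uma: 11:30–12:30, 15:30–15:45.
Total common minutes: 60 + 15 = 75.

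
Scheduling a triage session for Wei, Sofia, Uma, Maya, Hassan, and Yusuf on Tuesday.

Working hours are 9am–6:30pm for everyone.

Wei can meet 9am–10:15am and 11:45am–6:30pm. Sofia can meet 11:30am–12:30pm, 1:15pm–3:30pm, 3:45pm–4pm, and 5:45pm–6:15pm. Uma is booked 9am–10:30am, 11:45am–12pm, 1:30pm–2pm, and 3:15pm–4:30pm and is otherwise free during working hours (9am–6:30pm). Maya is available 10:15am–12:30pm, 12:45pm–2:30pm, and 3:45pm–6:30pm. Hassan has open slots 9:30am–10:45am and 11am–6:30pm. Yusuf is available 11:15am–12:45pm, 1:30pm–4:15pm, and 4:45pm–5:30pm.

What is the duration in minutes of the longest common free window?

30 minutes

Uma free within 09:00–18:30: 10:30–11:45, 12:00–13:30, 14:00–15:15, 16:30–18:30.
Wei ∩ Sofia: 11:45–12:30, 13:15–15:30, 15:45–16:00, 17:45–18:15.
Wei ∩ Sofia ∩ Uma: 12:00–12:30, 13:15–13:30, 14:00–15:15, 17:45–18:15.
Wei ∩ Sofia ∩ Uma ∩ Maya: 12:00–12:30, 13:15–13:30, 14:00–14:30, 17:45–18:15.
Wei ∩ Sofia ∩ Uma ∩ Maya ∩ Hassan: 12:00–12:30, 13:15–13:30, 14:00–14:30, 17:45–18:15.
Wei ∩ Sofia ∩ Uma ∩ Maya ∩ Hassan ∩ Yusuf: 12:00–12:30, 14:00–14:30.
Common window lengths: 30, 30 min; longest is 30.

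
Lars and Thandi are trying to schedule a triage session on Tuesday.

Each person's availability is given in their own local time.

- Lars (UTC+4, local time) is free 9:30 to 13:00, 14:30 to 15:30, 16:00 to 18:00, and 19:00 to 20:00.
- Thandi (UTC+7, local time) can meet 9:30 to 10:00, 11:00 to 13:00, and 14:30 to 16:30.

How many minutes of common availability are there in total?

Lars → UTC: 05:30–09:00, 10:30–11:30, 12:00–14:00, 15:00–16:00.
Thandi → UTC: 02:30–03:00, 04:00–06:00, 07:30–09:30.
Lars ∩ Thandi: 05:30–06:00, 07:30–09:00.
Total common minutes: 30 + 90 = 120.

120 minutes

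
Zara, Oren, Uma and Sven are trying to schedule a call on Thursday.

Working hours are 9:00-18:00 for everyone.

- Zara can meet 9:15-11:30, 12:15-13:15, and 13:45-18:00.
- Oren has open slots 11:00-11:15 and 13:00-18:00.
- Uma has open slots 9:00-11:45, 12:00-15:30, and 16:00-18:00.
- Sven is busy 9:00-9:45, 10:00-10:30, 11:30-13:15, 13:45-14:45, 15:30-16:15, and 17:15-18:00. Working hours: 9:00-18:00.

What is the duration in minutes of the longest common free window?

60 minutes

Sven free within 09:00–18:00: 09:45–10:00, 10:30–11:30, 13:15–13:45, 14:45–15:30, 16:15–17:15.
Zara ∩ Oren: 11:00–11:15, 13:00–13:15, 13:45–18:00.
Zara ∩ Oren ∩ Uma: 11:00–11:15, 13:00–13:15, 13:45–15:30, 16:00–18:00.
Zara ∩ Oren ∩ Uma ∩ Sven: 11:00–11:15, 14:45–15:30, 16:15–17:15.
Common window lengths: 15, 45, 60 min; longest is 60.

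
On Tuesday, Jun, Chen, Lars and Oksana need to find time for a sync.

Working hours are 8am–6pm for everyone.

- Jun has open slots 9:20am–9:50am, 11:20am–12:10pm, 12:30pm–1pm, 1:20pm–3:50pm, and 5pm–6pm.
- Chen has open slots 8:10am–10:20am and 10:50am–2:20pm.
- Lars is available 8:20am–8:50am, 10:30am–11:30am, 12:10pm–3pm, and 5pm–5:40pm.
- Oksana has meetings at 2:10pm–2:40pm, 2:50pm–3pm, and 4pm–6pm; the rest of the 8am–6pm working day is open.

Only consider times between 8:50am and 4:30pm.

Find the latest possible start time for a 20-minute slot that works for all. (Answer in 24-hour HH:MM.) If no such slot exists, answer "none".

13:50

Oksana free within 08:00–18:00: 08:00–14:10, 14:40–14:50, 15:00–16:00.
Jun ∩ Chen: 09:20–09:50, 11:20–12:10, 12:30–13:00, 13:20–14:20.
Jun ∩ Chen ∩ Lars: 11:20–11:30, 12:30–13:00, 13:20–14:20.
Jun ∩ Chen ∩ Lars ∩ Oksana: 11:20–11:30, 12:30–13:00, 13:20–14:10.
Restricted to 08:50–16:30: 11:20–11:30, 12:30–13:00, 13:20–14:10.
Windows ≥ 20 min: 12:30–13:00, 13:20–14:10.
Latest start in the last window 13:20–14:10 is 14:10 − 20 min = 13:50.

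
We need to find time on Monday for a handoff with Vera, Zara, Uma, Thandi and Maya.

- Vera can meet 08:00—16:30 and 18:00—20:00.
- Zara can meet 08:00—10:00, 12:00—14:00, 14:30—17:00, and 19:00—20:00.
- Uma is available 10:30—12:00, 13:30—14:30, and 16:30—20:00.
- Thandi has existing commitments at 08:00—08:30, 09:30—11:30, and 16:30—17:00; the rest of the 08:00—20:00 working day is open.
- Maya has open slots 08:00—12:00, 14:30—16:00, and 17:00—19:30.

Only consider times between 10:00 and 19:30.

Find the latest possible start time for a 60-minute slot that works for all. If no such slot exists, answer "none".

Thandi free within 08:00–20:00: 08:30–09:30, 11:30–16:30, 17:00–20:00.
Vera ∩ Zara: 08:00–10:00, 12:00–14:00, 14:30–16:30, 19:00–20:00.
Vera ∩ Zara ∩ Uma: 13:30–14:00, 19:00–20:00.
Vera ∩ Zara ∩ Uma ∩ Thandi: 13:30–14:00, 19:00–20:00.
Vera ∩ Zara ∩ Uma ∩ Thandi ∩ Maya: 19:00–19:30.
Restricted to 10:00–19:30: 19:00–19:30.
Windows ≥ 60 min: (none).

none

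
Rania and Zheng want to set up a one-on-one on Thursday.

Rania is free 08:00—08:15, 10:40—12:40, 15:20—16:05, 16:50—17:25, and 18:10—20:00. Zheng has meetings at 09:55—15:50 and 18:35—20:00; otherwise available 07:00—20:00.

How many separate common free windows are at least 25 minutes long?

Zheng free within 07:00–20:00: 07:00–09:55, 15:50–18:35.
Rania ∩ Zheng: 08:00–08:15, 15:50–16:05, 16:50–17:25, 18:10–18:35.
Windows ≥ 25 min: 16:50–17:25, 18:10–18:35.
That's 2 windows.

2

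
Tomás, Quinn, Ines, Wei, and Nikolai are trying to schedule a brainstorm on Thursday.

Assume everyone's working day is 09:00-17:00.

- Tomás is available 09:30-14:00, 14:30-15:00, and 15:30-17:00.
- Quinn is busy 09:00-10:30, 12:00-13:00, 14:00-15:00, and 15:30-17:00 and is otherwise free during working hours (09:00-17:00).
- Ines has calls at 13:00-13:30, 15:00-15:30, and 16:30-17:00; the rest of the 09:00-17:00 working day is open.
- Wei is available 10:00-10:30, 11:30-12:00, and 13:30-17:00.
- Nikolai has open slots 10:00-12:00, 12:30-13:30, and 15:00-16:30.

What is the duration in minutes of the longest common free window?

Quinn free within 09:00–17:00: 10:30–12:00, 13:00–14:00, 15:00–15:30.
Ines free within 09:00–17:00: 09:00–13:00, 13:30–15:00, 15:30–16:30.
Tomás ∩ Quinn: 10:30–12:00, 13:00–14:00.
Tomás ∩ Quinn ∩ Ines: 10:30–12:00, 13:30–14:00.
Tomás ∩ Quinn ∩ Ines ∩ Wei: 11:30–12:00, 13:30–14:00.
Tomás ∩ Quinn ∩ Ines ∩ Wei ∩ Nikolai: 11:30–12:00.
Single common window of 30 minutes.

30 minutes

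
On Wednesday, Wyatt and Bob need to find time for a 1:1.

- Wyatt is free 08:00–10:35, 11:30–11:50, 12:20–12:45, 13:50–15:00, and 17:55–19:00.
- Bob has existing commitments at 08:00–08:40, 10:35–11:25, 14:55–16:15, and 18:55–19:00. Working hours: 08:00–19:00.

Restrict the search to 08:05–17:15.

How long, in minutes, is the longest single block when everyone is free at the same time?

115 minutes

Bob free within 08:00–19:00: 08:40–10:35, 11:25–14:55, 16:15–18:55.
Wyatt ∩ Bob: 08:40–10:35, 11:30–11:50, 12:20–12:45, 13:50–14:55, 17:55–18:55.
Restricted to 08:05–17:15: 08:40–10:35, 11:30–11:50, 12:20–12:45, 13:50–14:55.
Common window lengths: 115, 20, 25, 65 min; longest is 115.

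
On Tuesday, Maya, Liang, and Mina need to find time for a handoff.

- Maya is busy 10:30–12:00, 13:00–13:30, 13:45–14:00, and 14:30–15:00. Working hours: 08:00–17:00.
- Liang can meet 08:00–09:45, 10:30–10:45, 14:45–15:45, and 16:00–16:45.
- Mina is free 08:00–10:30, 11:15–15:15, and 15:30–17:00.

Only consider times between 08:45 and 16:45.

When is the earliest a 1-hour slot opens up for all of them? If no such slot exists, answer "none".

08:45

Maya free within 08:00–17:00: 08:00–10:30, 12:00–13:00, 13:30–13:45, 14:00–14:30, 15:00–17:00.
Maya ∩ Liang: 08:00–09:45, 15:00–15:45, 16:00–16:45.
Maya ∩ Liang ∩ Mina: 08:00–09:45, 15:00–15:15, 15:30–15:45, 16:00–16:45.
Restricted to 08:45–16:45: 08:45–09:45, 15:00–15:15, 15:30–15:45, 16:00–16:45.
Windows ≥ 60 min: 08:45–09:45.
Earliest such window starts at 08:45.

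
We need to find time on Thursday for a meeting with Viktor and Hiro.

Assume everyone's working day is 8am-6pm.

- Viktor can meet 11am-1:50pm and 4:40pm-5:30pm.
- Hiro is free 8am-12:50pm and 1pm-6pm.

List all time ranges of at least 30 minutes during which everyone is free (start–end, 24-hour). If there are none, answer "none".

Viktor ∩ Hiro: 11:00–12:50, 13:00–13:50, 16:40–17:30.
Windows ≥ 30 min: 11:00–12:50, 13:00–13:50, 16:40–17:30.

11:00–12:50, 13:00–13:50, 16:40–17:30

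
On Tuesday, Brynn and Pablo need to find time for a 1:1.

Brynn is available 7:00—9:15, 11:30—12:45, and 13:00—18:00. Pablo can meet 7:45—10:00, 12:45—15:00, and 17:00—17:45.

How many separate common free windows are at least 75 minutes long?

Brynn ∩ Pablo: 07:45–09:15, 13:00–15:00, 17:00–17:45.
Windows ≥ 75 min: 07:45–09:15, 13:00–15:00.
That's 2 windows.

2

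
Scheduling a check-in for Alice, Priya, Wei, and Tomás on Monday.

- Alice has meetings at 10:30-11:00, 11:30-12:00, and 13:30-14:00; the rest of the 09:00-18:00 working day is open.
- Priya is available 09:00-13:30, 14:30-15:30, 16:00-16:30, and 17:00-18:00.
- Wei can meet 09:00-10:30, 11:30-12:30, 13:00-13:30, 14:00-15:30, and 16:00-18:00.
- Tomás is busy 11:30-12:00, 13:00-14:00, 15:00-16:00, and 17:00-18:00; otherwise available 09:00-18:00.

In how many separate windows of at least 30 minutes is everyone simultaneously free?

4

Alice free within 09:00–18:00: 09:00–10:30, 11:00–11:30, 12:00–13:30, 14:00–18:00.
Tomás free within 09:00–18:00: 09:00–11:30, 12:00–13:00, 14:00–15:00, 16:00–17:00.
Alice ∩ Priya: 09:00–10:30, 11:00–11:30, 12:00–13:30, 14:30–15:30, 16:00–16:30, 17:00–18:00.
Alice ∩ Priya ∩ Wei: 09:00–10:30, 12:00–12:30, 13:00–13:30, 14:30–15:30, 16:00–16:30, 17:00–18:00.
Alice ∩ Priya ∩ Wei ∩ Tomás: 09:00–10:30, 12:00–12:30, 14:30–15:00, 16:00–16:30.
Windows ≥ 30 min: 09:00–10:30, 12:00–12:30, 14:30–15:00, 16:00–16:30.
That's 4 windows.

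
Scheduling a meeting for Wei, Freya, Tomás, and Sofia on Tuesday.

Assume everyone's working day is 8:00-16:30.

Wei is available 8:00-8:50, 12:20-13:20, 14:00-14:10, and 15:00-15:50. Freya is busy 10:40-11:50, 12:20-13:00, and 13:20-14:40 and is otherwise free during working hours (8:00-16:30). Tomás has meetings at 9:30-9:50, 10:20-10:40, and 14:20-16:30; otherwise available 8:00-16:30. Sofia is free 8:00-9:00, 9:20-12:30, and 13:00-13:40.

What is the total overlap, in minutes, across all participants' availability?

Freya free within 08:00–16:30: 08:00–10:40, 11:50–12:20, 13:00–13:20, 14:40–16:30.
Tomás free within 08:00–16:30: 08:00–09:30, 09:50–10:20, 10:40–14:20.
Wei ∩ Freya: 08:00–08:50, 13:00–13:20, 15:00–15:50.
Wei ∩ Freya ∩ Tomás: 08:00–08:50, 13:00–13:20.
Wei ∩ Freya ∩ Tomás ∩ Sofia: 08:00–08:50, 13:00–13:20.
Total common minutes: 50 + 20 = 70.

70 minutes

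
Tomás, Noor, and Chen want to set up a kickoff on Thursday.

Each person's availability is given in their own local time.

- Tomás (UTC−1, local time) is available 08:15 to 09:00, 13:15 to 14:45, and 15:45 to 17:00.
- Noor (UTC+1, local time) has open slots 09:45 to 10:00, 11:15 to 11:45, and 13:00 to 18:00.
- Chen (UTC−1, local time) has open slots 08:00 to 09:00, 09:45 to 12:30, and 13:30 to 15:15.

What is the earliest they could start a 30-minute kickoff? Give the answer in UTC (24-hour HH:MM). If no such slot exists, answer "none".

Tomás → UTC: 09:15–10:00, 14:15–15:45, 16:45–18:00.
Noor → UTC: 08:45–09:00, 10:15–10:45, 12:00–17:00.
Chen → UTC: 09:00–10:00, 10:45–13:30, 14:30–16:15.
Tomás ∩ Noor: 14:15–15:45, 16:45–17:00.
Tomás ∩ Noor ∩ Chen: 14:30–15:45.
Windows ≥ 30 min: 14:30–15:45.
Earliest such window starts at 14:30.

14:30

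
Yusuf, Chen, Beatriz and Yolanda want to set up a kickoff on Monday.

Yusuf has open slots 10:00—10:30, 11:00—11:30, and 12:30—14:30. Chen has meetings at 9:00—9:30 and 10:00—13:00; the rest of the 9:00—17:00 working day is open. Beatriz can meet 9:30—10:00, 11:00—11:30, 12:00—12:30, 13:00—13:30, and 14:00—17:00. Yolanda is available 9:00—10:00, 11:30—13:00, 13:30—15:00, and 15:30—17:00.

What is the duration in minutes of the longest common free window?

Chen free within 09:00–17:00: 09:30–10:00, 13:00–17:00.
Yusuf ∩ Chen: 13:00–14:30.
Yusuf ∩ Chen ∩ Beatriz: 13:00–13:30, 14:00–14:30.
Yusuf ∩ Chen ∩ Beatriz ∩ Yolanda: 14:00–14:30.
Single common window of 30 minutes.

30 minutes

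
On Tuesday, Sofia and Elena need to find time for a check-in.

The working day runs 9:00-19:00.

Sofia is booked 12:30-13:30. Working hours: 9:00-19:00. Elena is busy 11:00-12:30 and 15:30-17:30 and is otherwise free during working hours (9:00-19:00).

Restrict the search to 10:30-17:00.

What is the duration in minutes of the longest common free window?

120 minutes

Sofia free within 09:00–19:00: 09:00–12:30, 13:30–19:00.
Elena free within 09:00–19:00: 09:00–11:00, 12:30–15:30, 17:30–19:00.
Sofia ∩ Elena: 09:00–11:00, 13:30–15:30, 17:30–19:00.
Restricted to 10:30–17:00: 10:30–11:00, 13:30–15:30.
Common window lengths: 30, 120 min; longest is 120.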